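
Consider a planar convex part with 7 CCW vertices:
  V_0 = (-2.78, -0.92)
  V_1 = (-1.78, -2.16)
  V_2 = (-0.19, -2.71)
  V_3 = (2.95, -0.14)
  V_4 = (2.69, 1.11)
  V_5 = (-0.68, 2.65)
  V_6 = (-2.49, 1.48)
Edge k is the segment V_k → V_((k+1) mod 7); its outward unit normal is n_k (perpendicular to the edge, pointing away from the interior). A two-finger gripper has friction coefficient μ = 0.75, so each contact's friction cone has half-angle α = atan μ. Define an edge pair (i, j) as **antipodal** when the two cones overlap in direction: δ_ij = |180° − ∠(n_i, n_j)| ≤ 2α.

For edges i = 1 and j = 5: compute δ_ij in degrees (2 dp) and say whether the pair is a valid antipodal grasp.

δ = 51.96°, valid

α = atan 0.75 = 36.87°;  2α = 73.74°
edge 1: e_1 = (+1.59, -0.55);  n_1 = (-0.3269, -0.9451)
edge 5: e_5 = (-1.81, -1.17);  n_5 = (-0.5429, +0.8398)
∠(n_1, n_5) = 128.04°
δ = |180° − 128.04°| = 51.96°
51.96° ≤ 2α = 73.74°  →  valid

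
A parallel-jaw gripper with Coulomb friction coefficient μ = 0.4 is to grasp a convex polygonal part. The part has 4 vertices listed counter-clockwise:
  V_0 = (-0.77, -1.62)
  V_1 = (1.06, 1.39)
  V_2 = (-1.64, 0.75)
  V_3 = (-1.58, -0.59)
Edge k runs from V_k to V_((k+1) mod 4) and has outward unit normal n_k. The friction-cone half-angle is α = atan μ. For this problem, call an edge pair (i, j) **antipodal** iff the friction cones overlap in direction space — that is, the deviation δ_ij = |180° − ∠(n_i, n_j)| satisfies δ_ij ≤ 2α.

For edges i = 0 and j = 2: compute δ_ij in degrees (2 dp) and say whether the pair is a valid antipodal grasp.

α = atan 0.4 = 21.80°;  2α = 43.60°
edge 0: e_0 = (+1.83, +3.01);  n_0 = (+0.8545, -0.5195)
edge 2: e_2 = (+0.06, -1.34);  n_2 = (-0.9990, -0.0447)
∠(n_0, n_2) = 146.14°
δ = |180° − 146.14°| = 33.86°
33.86° ≤ 2α = 43.60°  →  valid

δ = 33.86°, valid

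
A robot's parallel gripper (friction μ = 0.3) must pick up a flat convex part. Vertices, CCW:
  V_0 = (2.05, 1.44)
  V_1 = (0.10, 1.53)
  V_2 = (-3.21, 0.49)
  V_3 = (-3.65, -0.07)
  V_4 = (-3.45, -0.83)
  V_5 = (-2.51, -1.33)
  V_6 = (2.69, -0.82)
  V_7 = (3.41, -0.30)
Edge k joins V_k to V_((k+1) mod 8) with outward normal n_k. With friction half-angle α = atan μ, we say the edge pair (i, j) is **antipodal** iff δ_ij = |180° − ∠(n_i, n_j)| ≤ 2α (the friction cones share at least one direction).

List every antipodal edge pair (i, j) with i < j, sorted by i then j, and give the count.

α = atan 0.3 = 16.70°;  2α = 33.40°
n_0 = (+0.0461, +0.9989)
n_1 = (-0.2998, +0.9540)
n_2 = (-0.7863, +0.6178)
n_3 = (-0.9671, -0.2545)
n_4 = (-0.4696, -0.8829)
n_5 = (+0.0976, -0.9952)
n_6 = (+0.5855, -0.8107)
n_7 = (+0.7879, +0.6158)
  (0,1): δ = 159.91°  ·
  (0,2): δ = 125.51°  ·
  (0,3): δ = 72.61°  ·
  (0,4): δ = 25.37°  ✓
  (0,5): δ = 8.24°  ✓
  (0,6): δ = 38.48°  ·
  (0,7): δ = 130.65°  ·
  (1,2): δ = 145.60°  ·
  (1,3): δ = 92.70°  ·
  (1,4): δ = 45.45°  ·
  (1,5): δ = 11.84°  ✓
  (1,6): δ = 18.39°  ✓
  (1,7): δ = 110.57°  ·
  (2,3): δ = 127.10°  ·
  (2,4): δ = 79.85°  ·
  (2,5): δ = 46.24°  ·
  (2,6): δ = 16.01°  ✓
  (2,7): δ = 76.17°  ·
  (3,4): δ = 132.75°  ·
  (3,5): δ = 99.14°  ·
  (3,6): δ = 68.91°  ·
  (3,7): δ = 23.27°  ✓
  (4,5): δ = 146.39°  ·
  (4,6): δ = 116.15°  ·
  (4,7): δ = 23.98°  ✓
  (5,6): δ = 149.76°  ·
  (5,7): δ = 57.59°  ·
  (6,7): δ = 87.83°  ·
antipodal pairs: 7

count = 7; pairs: (0,4), (0,5), (1,5), (1,6), (2,6), (3,7), (4,7)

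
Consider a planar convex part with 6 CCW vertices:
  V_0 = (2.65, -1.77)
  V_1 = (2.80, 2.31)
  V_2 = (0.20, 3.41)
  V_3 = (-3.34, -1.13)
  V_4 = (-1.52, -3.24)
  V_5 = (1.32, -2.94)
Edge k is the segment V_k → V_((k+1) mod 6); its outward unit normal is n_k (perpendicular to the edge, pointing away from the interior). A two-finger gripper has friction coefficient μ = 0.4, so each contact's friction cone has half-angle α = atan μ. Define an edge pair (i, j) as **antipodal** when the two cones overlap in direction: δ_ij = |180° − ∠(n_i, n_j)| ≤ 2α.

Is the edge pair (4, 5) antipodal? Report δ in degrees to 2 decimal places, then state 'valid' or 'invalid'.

α = atan 0.4 = 21.80°;  2α = 43.60°
edge 4: e_4 = (+2.84, +0.30);  n_4 = (+0.1050, -0.9945)
edge 5: e_5 = (+1.33, +1.17);  n_5 = (+0.6605, -0.7508)
∠(n_4, n_5) = 35.31°
δ = |180° − 35.31°| = 144.69°
144.69° > 2α = 43.60°  →  invalid

δ = 144.69°, invalid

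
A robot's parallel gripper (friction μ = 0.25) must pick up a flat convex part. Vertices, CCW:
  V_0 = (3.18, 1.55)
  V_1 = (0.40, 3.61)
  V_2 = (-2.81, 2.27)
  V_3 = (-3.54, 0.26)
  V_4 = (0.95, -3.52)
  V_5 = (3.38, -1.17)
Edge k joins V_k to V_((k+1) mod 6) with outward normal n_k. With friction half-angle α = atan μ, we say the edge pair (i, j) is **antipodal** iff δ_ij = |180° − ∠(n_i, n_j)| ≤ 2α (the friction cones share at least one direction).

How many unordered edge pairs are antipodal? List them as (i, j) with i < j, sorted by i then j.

count = 4; pairs: (0,3), (1,4), (2,4), (2,5)

α = atan 0.25 = 14.04°;  2α = 28.07°
n_0 = (+0.5954, +0.8035)
n_1 = (-0.3852, +0.9228)
n_2 = (-0.9399, +0.3414)
n_3 = (-0.6440, -0.7650)
n_4 = (+0.6952, -0.7188)
n_5 = (+0.9973, +0.0733)
  (0,1): δ = 120.80°  ·
  (0,2): δ = 73.42°  ·
  (0,3): δ = 3.55°  ✓
  (0,4): δ = 80.58°  ·
  (0,5): δ = 130.74°  ·
  (1,2): δ = 132.62°  ·
  (1,3): δ = 62.75°  ·
  (1,4): δ = 21.38°  ✓
  (1,5): δ = 71.55°  ·
  (2,3): δ = 110.13°  ·
  (2,4): δ = 26.00°  ✓
  (2,5): δ = 24.17°  ✓
  (3,4): δ = 95.87°  ·
  (3,5): δ = 45.70°  ·
  (4,5): δ = 129.84°  ·
antipodal pairs: 4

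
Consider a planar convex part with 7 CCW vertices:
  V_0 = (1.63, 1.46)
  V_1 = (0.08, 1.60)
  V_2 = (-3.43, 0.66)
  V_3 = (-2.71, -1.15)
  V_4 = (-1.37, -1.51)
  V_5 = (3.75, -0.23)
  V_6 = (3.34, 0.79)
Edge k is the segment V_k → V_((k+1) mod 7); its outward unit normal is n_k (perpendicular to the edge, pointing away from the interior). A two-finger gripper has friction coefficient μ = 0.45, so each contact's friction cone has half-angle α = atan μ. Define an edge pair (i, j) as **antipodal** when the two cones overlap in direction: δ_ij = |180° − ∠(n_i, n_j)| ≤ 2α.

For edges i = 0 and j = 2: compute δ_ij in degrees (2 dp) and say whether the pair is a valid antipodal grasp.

δ = 63.15°, invalid

α = atan 0.45 = 24.23°;  2α = 48.46°
edge 0: e_0 = (-1.55, +0.14);  n_0 = (+0.0900, +0.9959)
edge 2: e_2 = (+0.72, -1.81);  n_2 = (-0.9292, -0.3696)
∠(n_0, n_2) = 116.85°
δ = |180° − 116.85°| = 63.15°
63.15° > 2α = 48.46°  →  invalid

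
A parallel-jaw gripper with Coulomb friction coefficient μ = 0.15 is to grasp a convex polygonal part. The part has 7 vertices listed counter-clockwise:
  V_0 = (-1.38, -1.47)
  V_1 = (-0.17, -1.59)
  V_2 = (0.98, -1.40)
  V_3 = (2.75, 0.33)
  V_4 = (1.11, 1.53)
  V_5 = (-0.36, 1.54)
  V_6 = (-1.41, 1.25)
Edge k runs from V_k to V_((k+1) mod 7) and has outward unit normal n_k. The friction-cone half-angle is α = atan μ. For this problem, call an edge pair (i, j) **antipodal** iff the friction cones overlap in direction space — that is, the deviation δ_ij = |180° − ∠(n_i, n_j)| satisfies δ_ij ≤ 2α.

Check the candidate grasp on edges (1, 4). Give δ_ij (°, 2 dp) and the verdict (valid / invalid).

δ = 9.77°, valid

α = atan 0.15 = 8.53°;  2α = 17.06°
edge 1: e_1 = (+1.15, +0.19);  n_1 = (+0.1630, -0.9866)
edge 4: e_4 = (-1.47, +0.01);  n_4 = (+0.0068, +1.0000)
∠(n_1, n_4) = 170.23°
δ = |180° − 170.23°| = 9.77°
9.77° ≤ 2α = 17.06°  →  valid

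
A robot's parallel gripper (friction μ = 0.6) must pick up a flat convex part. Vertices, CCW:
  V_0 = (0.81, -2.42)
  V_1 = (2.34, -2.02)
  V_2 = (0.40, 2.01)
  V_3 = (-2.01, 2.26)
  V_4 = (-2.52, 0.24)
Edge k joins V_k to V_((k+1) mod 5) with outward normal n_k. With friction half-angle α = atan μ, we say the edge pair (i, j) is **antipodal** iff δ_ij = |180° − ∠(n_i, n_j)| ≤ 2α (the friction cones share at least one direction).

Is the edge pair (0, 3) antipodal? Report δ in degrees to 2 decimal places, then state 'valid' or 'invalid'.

δ = 61.18°, valid

α = atan 0.6 = 30.96°;  2α = 61.93°
edge 0: e_0 = (+1.53, +0.40);  n_0 = (+0.2529, -0.9675)
edge 3: e_3 = (-0.51, -2.02);  n_3 = (-0.9696, +0.2448)
∠(n_0, n_3) = 118.82°
δ = |180° − 118.82°| = 61.18°
61.18° ≤ 2α = 61.93°  →  valid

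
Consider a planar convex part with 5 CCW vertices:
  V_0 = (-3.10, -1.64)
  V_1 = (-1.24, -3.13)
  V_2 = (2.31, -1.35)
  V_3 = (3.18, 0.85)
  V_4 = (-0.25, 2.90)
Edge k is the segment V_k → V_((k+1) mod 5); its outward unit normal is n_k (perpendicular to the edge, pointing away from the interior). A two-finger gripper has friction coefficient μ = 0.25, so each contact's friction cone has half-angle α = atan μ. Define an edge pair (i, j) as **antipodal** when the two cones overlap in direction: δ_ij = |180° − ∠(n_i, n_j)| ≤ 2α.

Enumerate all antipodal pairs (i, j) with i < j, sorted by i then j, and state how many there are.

count = 2; pairs: (0,3), (2,4)

α = atan 0.25 = 14.04°;  2α = 28.07°
n_0 = (-0.6252, -0.7805)
n_1 = (+0.4482, -0.8939)
n_2 = (+0.9299, -0.3677)
n_3 = (+0.5130, +0.8584)
n_4 = (-0.8469, +0.5317)
  (0,1): δ = 114.67°  ·
  (0,2): δ = 72.88°  ·
  (0,3): δ = 7.83°  ✓
  (0,4): δ = 96.58°  ·
  (1,2): δ = 138.21°  ·
  (1,3): δ = 57.49°  ·
  (1,4): δ = 31.25°  ·
  (2,3): δ = 99.29°  ·
  (2,4): δ = 10.54°  ✓
  (3,4): δ = 91.25°  ·
antipodal pairs: 2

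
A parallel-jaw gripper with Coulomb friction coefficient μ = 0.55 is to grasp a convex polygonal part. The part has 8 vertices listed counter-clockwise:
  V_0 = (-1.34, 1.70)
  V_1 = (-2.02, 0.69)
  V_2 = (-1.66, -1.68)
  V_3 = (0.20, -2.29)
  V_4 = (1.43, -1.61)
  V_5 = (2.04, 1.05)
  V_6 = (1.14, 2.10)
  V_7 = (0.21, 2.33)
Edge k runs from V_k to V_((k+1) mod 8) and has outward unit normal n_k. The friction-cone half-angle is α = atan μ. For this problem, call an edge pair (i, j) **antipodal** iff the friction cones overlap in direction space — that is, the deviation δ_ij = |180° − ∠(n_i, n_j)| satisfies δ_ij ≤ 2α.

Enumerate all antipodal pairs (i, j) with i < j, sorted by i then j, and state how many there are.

count = 10; pairs: (0,3), (0,4), (1,4), (1,5), (2,5), (2,6), (2,7), (3,6), (3,7), (4,7)

α = atan 0.55 = 28.81°;  2α = 57.62°
n_0 = (-0.8295, +0.5585)
n_1 = (-0.9887, -0.1502)
n_2 = (-0.3116, -0.9502)
n_3 = (+0.4838, -0.8752)
n_4 = (+0.9747, -0.2235)
n_5 = (+0.7593, +0.6508)
n_6 = (+0.2401, +0.9708)
n_7 = (-0.3765, +0.9264)
  (0,1): δ = 137.41°  ·
  (0,2): δ = 74.21°  ·
  (0,3): δ = 27.11°  ✓
  (0,4): δ = 21.04°  ✓
  (0,5): δ = 74.55°  ·
  (0,6): δ = 110.06°  ·
  (0,7): δ = 146.07°  ·
  (1,2): δ = 116.79°  ·
  (1,3): δ = 69.70°  ·
  (1,4): δ = 21.55°  ✓
  (1,5): δ = 31.96°  ✓
  (1,6): δ = 67.47°  ·
  (1,7): δ = 103.48°  ·
  (2,3): δ = 132.91°  ·
  (2,4): δ = 84.76°  ·
  (2,5): δ = 31.24°  ✓
  (2,6): δ = 4.27°  ✓
  (2,7): δ = 40.28°  ✓
  (3,4): δ = 131.85°  ·
  (3,5): δ = 78.33°  ·
  (3,6): δ = 42.83°  ✓
  (3,7): δ = 6.82°  ✓
  (4,5): δ = 126.48°  ·
  (4,6): δ = 90.98°  ·
  (4,7): δ = 54.96°  ✓
  (5,6): δ = 144.49°  ·
  (5,7): δ = 108.48°  ·
  (6,7): δ = 143.99°  ·
antipodal pairs: 10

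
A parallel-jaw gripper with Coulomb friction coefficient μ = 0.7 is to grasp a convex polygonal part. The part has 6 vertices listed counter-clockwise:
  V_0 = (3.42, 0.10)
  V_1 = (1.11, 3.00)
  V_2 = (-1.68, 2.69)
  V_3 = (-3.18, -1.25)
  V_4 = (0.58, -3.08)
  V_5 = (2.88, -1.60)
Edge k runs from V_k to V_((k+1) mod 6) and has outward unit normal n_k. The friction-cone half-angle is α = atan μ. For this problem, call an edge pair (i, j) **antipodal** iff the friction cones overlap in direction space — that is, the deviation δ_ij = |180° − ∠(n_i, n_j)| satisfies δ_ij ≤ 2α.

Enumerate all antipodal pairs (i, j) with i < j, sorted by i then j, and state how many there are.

count = 7; pairs: (0,2), (0,3), (1,3), (1,4), (1,5), (2,4), (2,5)

α = atan 0.7 = 34.99°;  2α = 69.98°
n_0 = (+0.7822, +0.6230)
n_1 = (-0.1104, +0.9939)
n_2 = (-0.9346, +0.3558)
n_3 = (-0.4376, -0.8992)
n_4 = (+0.5411, -0.8409)
n_5 = (+0.9531, -0.3027)
  (0,1): δ = 122.20°  ·
  (0,2): δ = 59.38°  ✓
  (0,3): δ = 25.51°  ✓
  (0,4): δ = 84.22°  ·
  (0,5): δ = 123.84°  ·
  (1,2): δ = 117.18°  ·
  (1,3): δ = 32.29°  ✓
  (1,4): δ = 26.42°  ✓
  (1,5): δ = 66.04°  ✓
  (2,3): δ = 95.11°  ·
  (2,4): δ = 36.40°  ✓
  (2,5): δ = 3.22°  ✓
  (3,4): δ = 121.29°  ·
  (3,5): δ = 81.67°  ·
  (4,5): δ = 140.38°  ·
antipodal pairs: 7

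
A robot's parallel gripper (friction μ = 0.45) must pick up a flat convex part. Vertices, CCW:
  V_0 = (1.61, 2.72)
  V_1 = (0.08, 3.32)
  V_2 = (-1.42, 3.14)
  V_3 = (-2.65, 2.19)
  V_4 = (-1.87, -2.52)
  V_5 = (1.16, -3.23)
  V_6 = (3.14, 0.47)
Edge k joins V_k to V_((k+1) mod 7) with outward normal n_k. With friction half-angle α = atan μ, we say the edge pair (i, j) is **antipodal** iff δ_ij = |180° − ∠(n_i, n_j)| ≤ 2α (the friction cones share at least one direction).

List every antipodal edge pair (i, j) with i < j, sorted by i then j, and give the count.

count = 6; pairs: (0,4), (1,4), (2,5), (3,5), (3,6), (4,6)

α = atan 0.45 = 24.23°;  2α = 48.46°
n_0 = (+0.3651, +0.9310)
n_1 = (-0.1191, +0.9929)
n_2 = (-0.6113, +0.7914)
n_3 = (-0.9866, -0.1634)
n_4 = (-0.2281, -0.9736)
n_5 = (+0.8817, -0.4718)
n_6 = (+0.8269, +0.5623)
  (0,1): δ = 151.74°  ·
  (0,2): δ = 120.91°  ·
  (0,3): δ = 59.18°  ·
  (0,4): δ = 8.23°  ✓
  (0,5): δ = 83.26°  ·
  (0,6): δ = 145.63°  ·
  (1,2): δ = 149.16°  ·
  (1,3): δ = 87.44°  ·
  (1,4): δ = 20.03°  ✓
  (1,5): δ = 55.00°  ·
  (1,6): δ = 117.37°  ·
  (2,3): δ = 118.28°  ·
  (2,4): δ = 50.87°  ·
  (2,5): δ = 24.17°  ✓
  (2,6): δ = 86.53°  ·
  (3,4): δ = 112.59°  ·
  (3,5): δ = 37.56°  ✓
  (3,6): δ = 24.81°  ✓
  (4,5): δ = 104.96°  ·
  (4,6): δ = 42.60°  ✓
  (5,6): δ = 117.63°  ·
antipodal pairs: 6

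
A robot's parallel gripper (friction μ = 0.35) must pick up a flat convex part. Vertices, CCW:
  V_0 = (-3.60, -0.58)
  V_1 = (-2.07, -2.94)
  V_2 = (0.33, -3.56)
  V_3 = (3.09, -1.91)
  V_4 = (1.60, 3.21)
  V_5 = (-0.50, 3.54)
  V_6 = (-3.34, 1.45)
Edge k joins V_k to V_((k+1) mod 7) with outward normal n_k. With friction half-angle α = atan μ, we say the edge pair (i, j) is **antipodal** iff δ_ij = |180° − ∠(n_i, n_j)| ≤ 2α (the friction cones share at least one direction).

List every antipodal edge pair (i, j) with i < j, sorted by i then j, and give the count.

count = 4; pairs: (0,3), (1,4), (2,5), (3,6)

α = atan 0.35 = 19.29°;  2α = 38.58°
n_0 = (-0.8391, -0.5440)
n_1 = (-0.2501, -0.9682)
n_2 = (+0.5131, -0.8583)
n_3 = (+0.9602, +0.2794)
n_4 = (+0.1552, +0.9879)
n_5 = (-0.5927, +0.8054)
n_6 = (-0.9919, +0.1270)
  (0,1): δ = 137.44°  ·
  (0,2): δ = 92.08°  ·
  (0,3): δ = 16.73°  ✓
  (0,4): δ = 48.11°  ·
  (0,5): δ = 93.39°  ·
  (0,6): δ = 139.75°  ·
  (1,2): δ = 134.64°  ·
  (1,3): δ = 59.29°  ·
  (1,4): δ = 5.55°  ✓
  (1,5): δ = 50.83°  ·
  (1,6): δ = 97.19°  ·
  (2,3): δ = 104.65°  ·
  (2,4): δ = 39.80°  ·
  (2,5): δ = 5.48°  ✓
  (2,6): δ = 51.83°  ·
  (3,4): δ = 115.16°  ·
  (3,5): δ = 69.88°  ·
  (3,6): δ = 23.52°  ✓
  (4,5): δ = 134.72°  ·
  (4,6): δ = 88.37°  ·
  (5,6): δ = 133.65°  ·
antipodal pairs: 4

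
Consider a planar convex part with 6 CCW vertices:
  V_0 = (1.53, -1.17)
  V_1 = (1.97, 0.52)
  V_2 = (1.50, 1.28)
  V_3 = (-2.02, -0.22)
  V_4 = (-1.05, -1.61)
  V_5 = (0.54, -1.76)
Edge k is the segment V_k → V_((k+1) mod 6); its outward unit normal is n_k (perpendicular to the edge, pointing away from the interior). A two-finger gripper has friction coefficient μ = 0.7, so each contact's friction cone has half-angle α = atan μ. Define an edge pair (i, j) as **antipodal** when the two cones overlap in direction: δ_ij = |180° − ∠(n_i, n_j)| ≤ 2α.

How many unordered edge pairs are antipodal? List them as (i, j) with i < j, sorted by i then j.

count = 6; pairs: (0,2), (0,3), (1,3), (1,4), (2,4), (2,5)

α = atan 0.7 = 34.99°;  2α = 69.98°
n_0 = (+0.9677, -0.2520)
n_1 = (+0.8505, +0.5260)
n_2 = (-0.3920, +0.9200)
n_3 = (-0.8201, -0.5723)
n_4 = (-0.0939, -0.9956)
n_5 = (+0.5119, -0.8590)
  (0,1): δ = 133.67°  ·
  (0,2): δ = 52.33°  ✓
  (0,3): δ = 49.50°  ✓
  (0,4): δ = 99.20°  ·
  (0,5): δ = 135.39°  ·
  (1,2): δ = 98.65°  ·
  (1,3): δ = 3.18°  ✓
  (1,4): δ = 52.88°  ✓
  (1,5): δ = 89.06°  ·
  (2,3): δ = 78.17°  ·
  (2,4): δ = 28.47°  ✓
  (2,5): δ = 7.71°  ✓
  (3,4): δ = 130.30°  ·
  (3,5): δ = 94.12°  ·
  (4,5): δ = 143.82°  ·
antipodal pairs: 6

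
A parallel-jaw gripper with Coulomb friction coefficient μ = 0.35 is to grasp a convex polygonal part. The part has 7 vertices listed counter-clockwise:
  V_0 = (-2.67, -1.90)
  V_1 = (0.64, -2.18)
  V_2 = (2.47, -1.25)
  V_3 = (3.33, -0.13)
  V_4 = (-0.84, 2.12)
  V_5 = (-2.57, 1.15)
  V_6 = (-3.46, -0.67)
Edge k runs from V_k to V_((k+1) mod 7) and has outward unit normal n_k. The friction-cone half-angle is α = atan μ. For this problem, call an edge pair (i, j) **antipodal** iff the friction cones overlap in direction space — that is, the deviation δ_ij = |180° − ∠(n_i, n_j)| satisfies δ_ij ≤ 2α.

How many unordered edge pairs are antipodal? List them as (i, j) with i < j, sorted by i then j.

α = atan 0.35 = 19.29°;  2α = 38.58°
n_0 = (-0.0843, -0.9964)
n_1 = (+0.4530, -0.8915)
n_2 = (+0.7932, -0.6090)
n_3 = (+0.4749, +0.8801)
n_4 = (-0.4891, +0.8722)
n_5 = (-0.8983, +0.4393)
n_6 = (-0.8414, -0.5404)
  (0,1): δ = 148.23°  ·
  (0,2): δ = 122.68°  ·
  (0,3): δ = 23.51°  ✓
  (0,4): δ = 34.11°  ✓
  (0,5): δ = 68.78°  ·
  (0,6): δ = 127.55°  ·
  (1,2): δ = 154.46°  ·
  (1,3): δ = 55.29°  ·
  (1,4): δ = 2.34°  ✓
  (1,5): δ = 37.00°  ✓
  (1,6): δ = 95.77°  ·
  (2,3): δ = 80.83°  ·
  (2,4): δ = 23.20°  ✓
  (2,5): δ = 11.46°  ✓
  (2,6): δ = 70.23°  ·
  (3,4): δ = 122.37°  ·
  (3,5): δ = 87.71°  ·
  (3,6): δ = 28.94°  ✓
  (4,5): δ = 145.34°  ·
  (4,6): δ = 86.57°  ·
  (5,6): δ = 121.23°  ·
antipodal pairs: 7

count = 7; pairs: (0,3), (0,4), (1,4), (1,5), (2,4), (2,5), (3,6)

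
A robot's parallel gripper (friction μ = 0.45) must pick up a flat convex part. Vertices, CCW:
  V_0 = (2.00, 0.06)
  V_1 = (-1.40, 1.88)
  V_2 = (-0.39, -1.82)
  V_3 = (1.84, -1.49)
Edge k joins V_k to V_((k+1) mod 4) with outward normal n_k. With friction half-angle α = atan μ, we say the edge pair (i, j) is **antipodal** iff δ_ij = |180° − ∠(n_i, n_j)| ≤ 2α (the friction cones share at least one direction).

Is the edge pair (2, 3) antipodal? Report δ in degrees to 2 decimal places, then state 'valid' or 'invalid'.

δ = 104.31°, invalid

α = atan 0.45 = 24.23°;  2α = 48.46°
edge 2: e_2 = (+2.23, +0.33);  n_2 = (+0.1464, -0.9892)
edge 3: e_3 = (+0.16, +1.55);  n_3 = (+0.9947, -0.1027)
∠(n_2, n_3) = 75.69°
δ = |180° − 75.69°| = 104.31°
104.31° > 2α = 48.46°  →  invalid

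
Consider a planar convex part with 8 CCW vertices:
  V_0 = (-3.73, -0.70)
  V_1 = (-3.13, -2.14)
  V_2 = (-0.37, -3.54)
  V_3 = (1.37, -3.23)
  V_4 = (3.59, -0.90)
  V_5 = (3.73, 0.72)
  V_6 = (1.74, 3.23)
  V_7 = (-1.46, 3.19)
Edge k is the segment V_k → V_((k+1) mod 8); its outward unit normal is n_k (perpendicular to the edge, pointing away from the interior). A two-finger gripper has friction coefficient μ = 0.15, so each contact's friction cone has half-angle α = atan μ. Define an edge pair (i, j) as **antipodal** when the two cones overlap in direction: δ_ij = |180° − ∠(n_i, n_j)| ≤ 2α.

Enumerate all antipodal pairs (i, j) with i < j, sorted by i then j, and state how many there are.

α = atan 0.15 = 8.53°;  2α = 17.06°
n_0 = (-0.9231, -0.3846)
n_1 = (-0.4524, -0.8918)
n_2 = (+0.1754, -0.9845)
n_3 = (+0.7240, -0.6898)
n_4 = (+0.9963, -0.0861)
n_5 = (+0.7836, +0.6213)
n_6 = (-0.0125, +0.9999)
n_7 = (-0.8637, +0.5040)
  (0,1): δ = 139.52°  ·
  (0,2): δ = 102.52°  ·
  (0,3): δ = 66.23°  ·
  (0,4): δ = 27.56°  ·
  (0,5): δ = 15.79°  ✓
  (0,6): δ = 68.10°  ·
  (0,7): δ = 127.11°  ·
  (1,2): δ = 143.00°  ·
  (1,3): δ = 106.72°  ·
  (1,4): δ = 68.04°  ·
  (1,5): δ = 24.70°  ·
  (1,6): δ = 27.61°  ·
  (1,7): δ = 86.63°  ·
  (2,3): δ = 143.72°  ·
  (2,4): δ = 105.04°  ·
  (2,5): δ = 61.69°  ·
  (2,6): δ = 9.39°  ✓
  (2,7): δ = 49.63°  ·
  (3,4): δ = 141.32°  ·
  (3,5): δ = 97.98°  ·
  (3,6): δ = 45.67°  ·
  (3,7): δ = 13.35°  ✓
  (4,5): δ = 136.65°  ·
  (4,6): δ = 84.34°  ·
  (4,7): δ = 25.33°  ·
  (5,6): δ = 127.69°  ·
  (5,7): δ = 68.67°  ·
  (6,7): δ = 120.98°  ·
antipodal pairs: 3

count = 3; pairs: (0,5), (2,6), (3,7)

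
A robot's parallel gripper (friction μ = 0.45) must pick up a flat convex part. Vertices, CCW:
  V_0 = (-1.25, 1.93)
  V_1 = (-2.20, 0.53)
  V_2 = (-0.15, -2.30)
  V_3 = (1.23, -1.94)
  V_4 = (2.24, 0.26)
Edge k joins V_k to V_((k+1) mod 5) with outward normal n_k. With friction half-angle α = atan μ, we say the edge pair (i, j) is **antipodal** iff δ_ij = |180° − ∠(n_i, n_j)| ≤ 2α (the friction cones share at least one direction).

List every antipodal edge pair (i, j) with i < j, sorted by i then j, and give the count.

count = 4; pairs: (0,2), (0,3), (1,4), (2,4)

α = atan 0.45 = 24.23°;  2α = 48.46°
n_0 = (-0.8275, +0.5615)
n_1 = (-0.8098, -0.5866)
n_2 = (+0.2524, -0.9676)
n_3 = (+0.9088, -0.4172)
n_4 = (+0.4316, +0.9020)
  (0,1): δ = 109.92°  ·
  (0,2): δ = 41.22°  ✓
  (0,3): δ = 9.50°  ✓
  (0,4): δ = 98.59°  ·
  (1,2): δ = 111.30°  ·
  (1,3): δ = 60.58°  ·
  (1,4): δ = 28.51°  ✓
  (2,3): δ = 129.28°  ·
  (2,4): δ = 40.19°  ✓
  (3,4): δ = 90.91°  ·
antipodal pairs: 4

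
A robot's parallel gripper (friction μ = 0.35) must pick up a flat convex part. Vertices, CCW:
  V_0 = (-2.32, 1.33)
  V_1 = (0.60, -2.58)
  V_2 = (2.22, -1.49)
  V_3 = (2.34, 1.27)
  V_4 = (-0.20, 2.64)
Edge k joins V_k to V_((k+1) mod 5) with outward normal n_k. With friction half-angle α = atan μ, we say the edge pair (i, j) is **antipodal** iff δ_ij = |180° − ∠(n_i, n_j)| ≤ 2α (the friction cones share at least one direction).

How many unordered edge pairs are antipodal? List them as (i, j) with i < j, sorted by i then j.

α = atan 0.35 = 19.29°;  2α = 38.58°
n_0 = (-0.8012, -0.5984)
n_1 = (+0.5582, -0.8297)
n_2 = (+0.9991, -0.0434)
n_3 = (+0.4747, +0.8801)
n_4 = (-0.5257, +0.8507)
  (0,1): δ = 92.82°  ·
  (0,2): δ = 39.24°  ·
  (0,3): δ = 24.91°  ✓
  (0,4): δ = 84.96°  ·
  (1,2): δ = 126.42°  ·
  (1,3): δ = 62.28°  ·
  (1,4): δ = 2.22°  ✓
  (2,3): δ = 115.85°  ·
  (2,4): δ = 55.80°  ·
  (3,4): δ = 119.95°  ·
antipodal pairs: 2

count = 2; pairs: (0,3), (1,4)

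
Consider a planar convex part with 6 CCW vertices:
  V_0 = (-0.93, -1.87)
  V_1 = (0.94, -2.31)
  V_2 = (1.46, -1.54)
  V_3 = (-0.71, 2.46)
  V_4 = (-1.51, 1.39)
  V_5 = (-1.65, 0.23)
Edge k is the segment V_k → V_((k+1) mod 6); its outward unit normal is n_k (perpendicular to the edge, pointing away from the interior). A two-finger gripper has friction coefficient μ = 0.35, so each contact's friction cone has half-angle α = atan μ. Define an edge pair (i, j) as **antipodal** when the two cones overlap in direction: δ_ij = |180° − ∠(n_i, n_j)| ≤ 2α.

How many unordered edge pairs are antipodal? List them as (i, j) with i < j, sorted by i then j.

α = atan 0.35 = 19.29°;  2α = 38.58°
n_0 = (-0.2290, -0.9734)
n_1 = (+0.8287, -0.5597)
n_2 = (+0.8790, +0.4768)
n_3 = (-0.8009, +0.5988)
n_4 = (-0.9928, +0.1198)
n_5 = (-0.9459, -0.3243)
  (0,1): δ = 110.79°  ·
  (0,2): δ = 48.28°  ·
  (0,3): δ = 66.46°  ·
  (0,4): δ = 96.36°  ·
  (0,5): δ = 122.17°  ·
  (1,2): δ = 117.49°  ·
  (1,3): δ = 2.75°  ✓
  (1,4): δ = 27.15°  ✓
  (1,5): δ = 52.96°  ·
  (2,3): δ = 65.26°  ·
  (2,4): δ = 35.36°  ✓
  (2,5): δ = 9.56°  ✓
  (3,4): δ = 150.10°  ·
  (3,5): δ = 124.29°  ·
  (4,5): δ = 154.19°  ·
antipodal pairs: 4

count = 4; pairs: (1,3), (1,4), (2,4), (2,5)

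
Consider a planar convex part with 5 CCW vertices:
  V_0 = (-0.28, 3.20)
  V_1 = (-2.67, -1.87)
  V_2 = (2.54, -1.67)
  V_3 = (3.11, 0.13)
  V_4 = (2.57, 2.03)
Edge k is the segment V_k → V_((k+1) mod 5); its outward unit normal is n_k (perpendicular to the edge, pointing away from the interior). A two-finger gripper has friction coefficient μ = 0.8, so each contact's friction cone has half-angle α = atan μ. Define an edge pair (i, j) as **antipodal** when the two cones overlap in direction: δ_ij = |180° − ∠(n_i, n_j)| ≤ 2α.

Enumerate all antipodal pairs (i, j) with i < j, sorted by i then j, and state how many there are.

α = atan 0.8 = 38.66°;  2α = 77.32°
n_0 = (-0.9045, +0.4264)
n_1 = (+0.0384, -0.9993)
n_2 = (+0.9533, -0.3019)
n_3 = (+0.9619, +0.2734)
n_4 = (+0.3798, +0.9251)
  (0,1): δ = 62.56°  ✓
  (0,2): δ = 7.67°  ✓
  (0,3): δ = 41.10°  ✓
  (0,4): δ = 92.92°  ·
  (1,2): δ = 109.77°  ·
  (1,3): δ = 76.33°  ✓
  (1,4): δ = 24.52°  ✓
  (2,3): δ = 146.56°  ·
  (2,4): δ = 94.75°  ·
  (3,4): δ = 128.19°  ·
antipodal pairs: 5

count = 5; pairs: (0,1), (0,2), (0,3), (1,3), (1,4)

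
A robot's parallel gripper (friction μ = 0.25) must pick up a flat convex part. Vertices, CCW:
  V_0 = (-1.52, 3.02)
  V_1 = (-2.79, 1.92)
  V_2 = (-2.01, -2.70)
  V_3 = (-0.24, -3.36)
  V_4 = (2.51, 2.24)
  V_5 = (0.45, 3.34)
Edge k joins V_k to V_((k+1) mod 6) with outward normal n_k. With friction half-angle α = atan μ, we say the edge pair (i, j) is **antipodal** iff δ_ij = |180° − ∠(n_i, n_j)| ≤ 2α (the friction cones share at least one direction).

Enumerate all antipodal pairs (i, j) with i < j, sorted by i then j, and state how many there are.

α = atan 0.25 = 14.04°;  2α = 28.07°
n_0 = (-0.6547, +0.7559)
n_1 = (-0.9860, -0.1665)
n_2 = (-0.3494, -0.9370)
n_3 = (+0.8976, -0.4408)
n_4 = (+0.4710, +0.8821)
n_5 = (-0.1603, +0.9871)
  (0,1): δ = 121.31°  ·
  (0,2): δ = 61.35°  ·
  (0,3): δ = 22.95°  ✓
  (0,4): δ = 111.00°  ·
  (0,5): δ = 148.33°  ·
  (1,2): δ = 120.03°  ·
  (1,3): δ = 35.74°  ·
  (1,4): δ = 52.32°  ·
  (1,5): δ = 89.64°  ·
  (2,3): δ = 95.70°  ·
  (2,4): δ = 7.65°  ✓
  (2,5): δ = 29.68°  ·
  (3,4): δ = 91.95°  ·
  (3,5): δ = 54.62°  ·
  (4,5): δ = 142.67°  ·
antipodal pairs: 2

count = 2; pairs: (0,3), (2,4)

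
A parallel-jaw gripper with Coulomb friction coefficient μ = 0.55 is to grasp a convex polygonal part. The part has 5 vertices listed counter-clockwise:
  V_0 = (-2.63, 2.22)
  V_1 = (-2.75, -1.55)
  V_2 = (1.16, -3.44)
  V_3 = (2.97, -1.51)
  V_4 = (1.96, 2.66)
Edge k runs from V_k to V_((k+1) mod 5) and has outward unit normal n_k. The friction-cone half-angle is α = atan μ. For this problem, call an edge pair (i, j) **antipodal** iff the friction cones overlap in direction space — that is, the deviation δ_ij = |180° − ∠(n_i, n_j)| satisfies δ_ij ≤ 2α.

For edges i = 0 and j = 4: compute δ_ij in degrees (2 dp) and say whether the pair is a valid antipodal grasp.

α = atan 0.55 = 28.81°;  2α = 57.62°
edge 0: e_0 = (-0.12, -3.77);  n_0 = (-0.9995, +0.0318)
edge 4: e_4 = (-4.59, -0.44);  n_4 = (-0.0954, +0.9954)
∠(n_0, n_4) = 82.70°
δ = |180° − 82.70°| = 97.30°
97.30° > 2α = 57.62°  →  invalid

δ = 97.30°, invalid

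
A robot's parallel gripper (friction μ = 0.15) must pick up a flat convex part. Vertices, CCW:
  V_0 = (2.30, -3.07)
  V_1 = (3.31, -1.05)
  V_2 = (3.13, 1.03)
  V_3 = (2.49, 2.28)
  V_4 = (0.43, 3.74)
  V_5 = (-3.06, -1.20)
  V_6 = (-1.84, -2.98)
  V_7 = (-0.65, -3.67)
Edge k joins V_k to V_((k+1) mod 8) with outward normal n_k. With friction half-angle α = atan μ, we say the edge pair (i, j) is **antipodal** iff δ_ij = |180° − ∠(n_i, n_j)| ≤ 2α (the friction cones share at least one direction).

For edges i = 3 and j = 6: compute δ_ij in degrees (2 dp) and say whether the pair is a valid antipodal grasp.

α = atan 0.15 = 8.53°;  2α = 17.06°
edge 3: e_3 = (-2.06, +1.46);  n_3 = (+0.5782, +0.8159)
edge 6: e_6 = (+1.19, -0.69);  n_6 = (-0.5016, -0.8651)
∠(n_3, n_6) = 174.78°
δ = |180° − 174.78°| = 5.22°
5.22° ≤ 2α = 17.06°  →  valid

δ = 5.22°, valid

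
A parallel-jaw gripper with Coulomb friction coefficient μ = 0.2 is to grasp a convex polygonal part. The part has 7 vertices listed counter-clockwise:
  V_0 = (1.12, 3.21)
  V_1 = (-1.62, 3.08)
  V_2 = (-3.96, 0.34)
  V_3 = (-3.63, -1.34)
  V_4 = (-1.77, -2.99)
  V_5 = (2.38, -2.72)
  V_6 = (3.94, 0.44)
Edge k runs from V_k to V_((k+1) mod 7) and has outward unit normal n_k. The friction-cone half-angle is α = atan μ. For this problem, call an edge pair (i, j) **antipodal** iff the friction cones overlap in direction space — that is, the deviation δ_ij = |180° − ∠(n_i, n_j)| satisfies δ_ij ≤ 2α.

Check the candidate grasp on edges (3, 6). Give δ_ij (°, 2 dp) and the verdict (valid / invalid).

δ = 2.91°, valid

α = atan 0.2 = 11.31°;  2α = 22.62°
edge 3: e_3 = (+1.86, -1.65);  n_3 = (-0.6636, -0.7481)
edge 6: e_6 = (-2.82, +2.77);  n_6 = (+0.7008, +0.7134)
∠(n_3, n_6) = 177.09°
δ = |180° − 177.09°| = 2.91°
2.91° ≤ 2α = 22.62°  →  valid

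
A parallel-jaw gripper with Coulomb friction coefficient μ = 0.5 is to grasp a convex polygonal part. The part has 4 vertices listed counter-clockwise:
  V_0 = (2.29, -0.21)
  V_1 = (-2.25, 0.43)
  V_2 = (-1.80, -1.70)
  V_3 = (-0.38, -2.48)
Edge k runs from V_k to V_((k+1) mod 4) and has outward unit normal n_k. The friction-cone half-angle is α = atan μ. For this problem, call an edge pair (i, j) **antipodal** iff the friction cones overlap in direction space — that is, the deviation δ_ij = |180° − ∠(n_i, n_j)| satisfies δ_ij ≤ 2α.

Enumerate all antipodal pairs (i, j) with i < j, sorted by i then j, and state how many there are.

α = atan 0.5 = 26.57°;  2α = 53.13°
n_0 = (+0.1396, +0.9902)
n_1 = (-0.9784, -0.2067)
n_2 = (-0.4814, -0.8765)
n_3 = (+0.6477, -0.7619)
  (0,1): δ = 70.05°  ·
  (0,2): δ = 20.76°  ✓
  (0,3): δ = 48.39°  ✓
  (1,2): δ = 130.71°  ·
  (1,3): δ = 61.56°  ·
  (2,3): δ = 110.85°  ·
antipodal pairs: 2

count = 2; pairs: (0,2), (0,3)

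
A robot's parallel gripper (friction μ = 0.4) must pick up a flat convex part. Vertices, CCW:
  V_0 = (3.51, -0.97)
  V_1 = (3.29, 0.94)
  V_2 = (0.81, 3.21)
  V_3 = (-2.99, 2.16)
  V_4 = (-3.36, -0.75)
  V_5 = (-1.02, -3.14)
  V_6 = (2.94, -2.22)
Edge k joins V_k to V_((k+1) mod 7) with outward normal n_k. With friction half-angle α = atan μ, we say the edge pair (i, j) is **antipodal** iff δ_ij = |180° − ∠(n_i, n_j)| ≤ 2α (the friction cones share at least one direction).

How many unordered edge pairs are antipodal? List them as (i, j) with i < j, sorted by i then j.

α = atan 0.4 = 21.80°;  2α = 43.60°
n_0 = (+0.9934, +0.1144)
n_1 = (+0.6752, +0.7376)
n_2 = (-0.2663, +0.9639)
n_3 = (-0.9920, +0.1261)
n_4 = (-0.7145, -0.6996)
n_5 = (+0.2263, -0.9741)
n_6 = (+0.9099, -0.4149)
  (0,1): δ = 139.04°  ·
  (0,2): δ = 81.12°  ·
  (0,3): δ = 13.82°  ✓
  (0,4): δ = 37.82°  ✓
  (0,5): δ = 96.51°  ·
  (0,6): δ = 148.92°  ·
  (1,2): δ = 122.09°  ·
  (1,3): δ = 54.78°  ·
  (1,4): δ = 3.14°  ✓
  (1,5): δ = 55.55°  ·
  (1,6): δ = 107.96°  ·
  (2,3): δ = 112.69°  ·
  (2,4): δ = 61.05°  ·
  (2,5): δ = 2.37°  ✓
  (2,6): δ = 50.04°  ·
  (3,4): δ = 128.36°  ·
  (3,5): δ = 69.67°  ·
  (3,6): δ = 17.27°  ✓
  (4,5): δ = 121.32°  ·
  (4,6): δ = 68.91°  ·
  (5,6): δ = 127.59°  ·
antipodal pairs: 5

count = 5; pairs: (0,3), (0,4), (1,4), (2,5), (3,6)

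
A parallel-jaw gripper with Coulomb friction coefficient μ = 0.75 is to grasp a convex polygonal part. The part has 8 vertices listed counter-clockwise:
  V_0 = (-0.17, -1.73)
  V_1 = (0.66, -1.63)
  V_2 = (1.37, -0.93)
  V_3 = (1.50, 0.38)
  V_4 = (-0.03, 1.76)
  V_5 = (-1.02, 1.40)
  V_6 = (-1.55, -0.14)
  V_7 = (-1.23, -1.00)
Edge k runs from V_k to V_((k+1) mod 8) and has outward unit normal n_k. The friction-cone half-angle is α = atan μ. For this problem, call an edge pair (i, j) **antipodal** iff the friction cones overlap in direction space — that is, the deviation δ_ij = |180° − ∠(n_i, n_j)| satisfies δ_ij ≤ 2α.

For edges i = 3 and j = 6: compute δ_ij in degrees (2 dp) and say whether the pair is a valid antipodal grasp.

α = atan 0.75 = 36.87°;  2α = 73.74°
edge 3: e_3 = (-1.53, +1.38);  n_3 = (+0.6698, +0.7426)
edge 6: e_6 = (+0.32, -0.86);  n_6 = (-0.9372, -0.3487)
∠(n_3, n_6) = 152.46°
δ = |180° − 152.46°| = 27.54°
27.54° ≤ 2α = 73.74°  →  valid

δ = 27.54°, valid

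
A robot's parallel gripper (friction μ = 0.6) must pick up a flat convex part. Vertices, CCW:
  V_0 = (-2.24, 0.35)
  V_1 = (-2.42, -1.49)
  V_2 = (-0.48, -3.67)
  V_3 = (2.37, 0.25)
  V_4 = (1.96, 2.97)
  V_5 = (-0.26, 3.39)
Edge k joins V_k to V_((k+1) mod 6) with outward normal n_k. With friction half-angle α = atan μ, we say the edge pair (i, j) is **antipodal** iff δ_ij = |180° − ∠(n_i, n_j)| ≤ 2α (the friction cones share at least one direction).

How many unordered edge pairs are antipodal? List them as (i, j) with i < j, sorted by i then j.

α = atan 0.6 = 30.96°;  2α = 61.93°
n_0 = (-0.9952, +0.0974)
n_1 = (-0.7470, -0.6648)
n_2 = (+0.8088, -0.5880)
n_3 = (+0.9888, +0.1491)
n_4 = (+0.1859, +0.9826)
n_5 = (-0.8379, +0.5458)
  (0,1): δ = 132.75°  ·
  (0,2): δ = 30.43°  ✓
  (0,3): δ = 14.16°  ✓
  (0,4): δ = 84.87°  ·
  (0,5): δ = 152.51°  ·
  (1,2): δ = 77.68°  ·
  (1,3): δ = 33.09°  ✓
  (1,4): δ = 37.62°  ✓
  (1,5): δ = 105.26°  ·
  (2,3): δ = 135.41°  ·
  (2,4): δ = 64.69°  ·
  (2,5): δ = 2.94°  ✓
  (3,4): δ = 109.29°  ·
  (3,5): δ = 41.65°  ✓
  (4,5): δ = 112.36°  ·
antipodal pairs: 6

count = 6; pairs: (0,2), (0,3), (1,3), (1,4), (2,5), (3,5)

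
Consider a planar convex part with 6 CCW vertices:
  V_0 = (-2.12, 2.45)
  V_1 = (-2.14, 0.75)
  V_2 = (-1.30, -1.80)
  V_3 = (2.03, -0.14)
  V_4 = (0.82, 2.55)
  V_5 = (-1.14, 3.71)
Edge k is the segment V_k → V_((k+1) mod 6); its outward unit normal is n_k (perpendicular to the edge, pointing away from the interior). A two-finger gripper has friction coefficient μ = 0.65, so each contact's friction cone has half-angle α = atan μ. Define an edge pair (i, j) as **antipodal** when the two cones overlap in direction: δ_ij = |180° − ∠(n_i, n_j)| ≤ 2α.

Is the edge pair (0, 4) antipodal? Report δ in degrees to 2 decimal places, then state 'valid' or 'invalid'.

α = atan 0.65 = 33.02°;  2α = 66.05°
edge 0: e_0 = (-0.02, -1.70);  n_0 = (-0.9999, +0.0118)
edge 4: e_4 = (-1.96, +1.16);  n_4 = (+0.5093, +0.8606)
∠(n_0, n_4) = 119.94°
δ = |180° − 119.94°| = 60.06°
60.06° ≤ 2α = 66.05°  →  valid

δ = 60.06°, valid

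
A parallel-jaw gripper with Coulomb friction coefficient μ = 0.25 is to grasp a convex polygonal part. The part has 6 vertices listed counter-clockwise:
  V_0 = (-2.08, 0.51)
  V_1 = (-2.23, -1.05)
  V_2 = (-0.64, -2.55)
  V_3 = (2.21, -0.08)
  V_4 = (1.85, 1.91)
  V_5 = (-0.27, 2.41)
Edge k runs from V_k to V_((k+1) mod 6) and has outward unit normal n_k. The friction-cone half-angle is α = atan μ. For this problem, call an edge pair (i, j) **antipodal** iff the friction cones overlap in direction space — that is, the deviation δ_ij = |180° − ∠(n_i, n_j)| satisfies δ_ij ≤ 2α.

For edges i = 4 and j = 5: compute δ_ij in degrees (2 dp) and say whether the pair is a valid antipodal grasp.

α = atan 0.25 = 14.04°;  2α = 28.07°
edge 4: e_4 = (-2.12, +0.50);  n_4 = (+0.2296, +0.9733)
edge 5: e_5 = (-1.81, -1.90);  n_5 = (-0.7240, +0.6898)
∠(n_4, n_5) = 59.66°
δ = |180° − 59.66°| = 120.34°
120.34° > 2α = 28.07°  →  invalid

δ = 120.34°, invalid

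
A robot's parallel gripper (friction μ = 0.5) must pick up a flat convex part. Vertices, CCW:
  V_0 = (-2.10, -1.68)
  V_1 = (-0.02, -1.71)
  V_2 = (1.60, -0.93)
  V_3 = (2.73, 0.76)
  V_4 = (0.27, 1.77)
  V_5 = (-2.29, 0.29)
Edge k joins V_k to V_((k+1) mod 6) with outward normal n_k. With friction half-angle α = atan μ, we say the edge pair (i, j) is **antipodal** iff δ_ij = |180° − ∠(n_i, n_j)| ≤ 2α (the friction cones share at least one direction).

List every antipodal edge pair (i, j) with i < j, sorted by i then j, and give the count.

α = atan 0.5 = 26.57°;  2α = 53.13°
n_0 = (-0.0144, -0.9999)
n_1 = (+0.4338, -0.9010)
n_2 = (+0.8313, -0.5558)
n_3 = (+0.3798, +0.9251)
n_4 = (-0.5005, +0.8657)
n_5 = (-0.9954, -0.0960)
  (0,1): δ = 153.46°  ·
  (0,2): δ = 122.94°  ·
  (0,3): δ = 21.50°  ✓
  (0,4): δ = 30.86°  ✓
  (0,5): δ = 96.34°  ·
  (1,2): δ = 149.48°  ·
  (1,3): δ = 48.03°  ✓
  (1,4): δ = 4.32°  ✓
  (1,5): δ = 69.80°  ·
  (2,3): δ = 78.55°  ·
  (2,4): δ = 26.20°  ✓
  (2,5): δ = 39.28°  ✓
  (3,4): δ = 127.65°  ·
  (3,5): δ = 62.17°  ·
  (4,5): δ = 114.52°  ·
antipodal pairs: 6

count = 6; pairs: (0,3), (0,4), (1,3), (1,4), (2,4), (2,5)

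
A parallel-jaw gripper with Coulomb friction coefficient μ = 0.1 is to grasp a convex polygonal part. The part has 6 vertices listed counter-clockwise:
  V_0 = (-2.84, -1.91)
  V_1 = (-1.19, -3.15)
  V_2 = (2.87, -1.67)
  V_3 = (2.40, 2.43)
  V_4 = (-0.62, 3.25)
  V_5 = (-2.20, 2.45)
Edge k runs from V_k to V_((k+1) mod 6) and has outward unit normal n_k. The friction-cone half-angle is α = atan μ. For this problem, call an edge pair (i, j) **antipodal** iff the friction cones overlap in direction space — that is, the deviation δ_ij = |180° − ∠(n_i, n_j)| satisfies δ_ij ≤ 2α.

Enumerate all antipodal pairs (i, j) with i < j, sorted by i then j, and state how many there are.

count = 1; pairs: (1,4)

α = atan 0.1 = 5.71°;  2α = 11.42°
n_0 = (-0.6008, -0.7994)
n_1 = (+0.3425, -0.9395)
n_2 = (+0.9935, +0.1139)
n_3 = (+0.2620, +0.9651)
n_4 = (-0.4517, +0.8922)
n_5 = (-0.9894, +0.1452)
  (0,1): δ = 123.05°  ·
  (0,2): δ = 46.54°  ·
  (0,3): δ = 21.73°  ·
  (0,4): δ = 63.78°  ·
  (0,5): δ = 118.57°  ·
  (1,2): δ = 103.49°  ·
  (1,3): δ = 35.22°  ·
  (1,4): δ = 6.83°  ✓
  (1,5): δ = 61.62°  ·
  (2,3): δ = 111.73°  ·
  (2,4): δ = 69.69°  ·
  (2,5): δ = 14.89°  ·
  (3,4): δ = 137.95°  ·
  (3,5): δ = 83.16°  ·
  (4,5): δ = 125.21°  ·
antipodal pairs: 1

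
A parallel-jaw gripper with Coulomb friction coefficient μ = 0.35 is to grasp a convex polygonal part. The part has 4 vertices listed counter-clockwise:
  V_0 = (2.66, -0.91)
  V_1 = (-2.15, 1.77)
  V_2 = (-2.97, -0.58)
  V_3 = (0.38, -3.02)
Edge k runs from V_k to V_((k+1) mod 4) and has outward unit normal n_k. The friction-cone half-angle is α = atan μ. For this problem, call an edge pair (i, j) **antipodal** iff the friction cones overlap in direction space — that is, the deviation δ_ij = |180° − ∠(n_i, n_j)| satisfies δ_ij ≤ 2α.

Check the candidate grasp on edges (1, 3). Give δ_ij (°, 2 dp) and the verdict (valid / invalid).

α = atan 0.35 = 19.29°;  2α = 38.58°
edge 1: e_1 = (-0.82, -2.35);  n_1 = (-0.9442, +0.3295)
edge 3: e_3 = (+2.28, +2.11);  n_3 = (+0.6792, -0.7339)
∠(n_1, n_3) = 152.02°
δ = |180° − 152.02°| = 27.98°
27.98° ≤ 2α = 38.58°  →  valid

δ = 27.98°, valid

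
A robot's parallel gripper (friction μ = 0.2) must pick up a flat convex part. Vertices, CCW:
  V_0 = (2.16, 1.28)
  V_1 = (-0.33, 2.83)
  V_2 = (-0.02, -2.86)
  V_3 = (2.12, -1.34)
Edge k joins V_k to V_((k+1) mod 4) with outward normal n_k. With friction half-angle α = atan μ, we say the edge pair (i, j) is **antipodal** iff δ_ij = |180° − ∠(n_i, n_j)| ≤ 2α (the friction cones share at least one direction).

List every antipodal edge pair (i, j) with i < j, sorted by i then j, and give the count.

α = atan 0.2 = 11.31°;  2α = 22.62°
n_0 = (+0.5285, +0.8490)
n_1 = (-0.9985, -0.0544)
n_2 = (+0.5791, -0.8153)
n_3 = (+0.9999, -0.0153)
  (0,1): δ = 54.98°  ·
  (0,2): δ = 67.29°  ·
  (0,3): δ = 121.03°  ·
  (1,2): δ = 57.73°  ·
  (1,3): δ = 3.99°  ✓
  (2,3): δ = 126.26°  ·
antipodal pairs: 1

count = 1; pairs: (1,3)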